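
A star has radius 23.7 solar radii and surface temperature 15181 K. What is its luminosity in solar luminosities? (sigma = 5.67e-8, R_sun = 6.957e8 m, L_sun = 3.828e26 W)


R = 23.7 * 6.957e8 m = 1.648809e+10 m. L = 4*pi*R^2*sigma*T^4 = 4*pi*(1.648809e+10)^2 * 5.67e-8 * 15181^4 = 1.028809919e+31 W. L/L_sun = 1.028809919e+31 / 3.828e26 = 26875.9122

26875.9122 L_sun


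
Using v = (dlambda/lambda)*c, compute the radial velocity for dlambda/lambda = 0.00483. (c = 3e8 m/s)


v = (dlambda/lambda) * c = 0.00483 * 3e8 = 1.449e+06

1.449e+06 m/s


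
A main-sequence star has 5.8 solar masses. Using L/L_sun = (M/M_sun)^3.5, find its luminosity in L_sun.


L/L_sun = (M/M_sun)^3.5 = 5.8^3.5 = 469.8919

469.8919 L_sun


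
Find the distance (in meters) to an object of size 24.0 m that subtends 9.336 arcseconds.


D = size / theta_rad, theta_rad = 9.336 * pi/(180*3600) = 4.526e-05, D = 530243.7179

530243.7179 m


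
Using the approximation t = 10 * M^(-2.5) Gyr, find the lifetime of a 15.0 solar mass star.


t = 10 * M^(-2.5) = 10 * 15.0^(-2.5) = 0.0115

0.0115 Gyr


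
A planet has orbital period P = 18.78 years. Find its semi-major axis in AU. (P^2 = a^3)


a = P^(2/3) = 18.78^(2/3) = 7.0653

7.0653 AU


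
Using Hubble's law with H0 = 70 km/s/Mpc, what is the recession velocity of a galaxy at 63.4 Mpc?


v = H0 * d = 70 * 63.4 = 4438.0

4438.0 km/s


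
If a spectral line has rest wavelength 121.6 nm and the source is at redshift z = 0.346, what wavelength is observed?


lam_obs = lam_emit * (1 + z) = 121.6 * (1 + 0.346) = 163.6736

163.6736 nm


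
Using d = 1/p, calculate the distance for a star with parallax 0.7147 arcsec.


d = 1/p = 1/0.7147 = 1.3992

1.3992 pc


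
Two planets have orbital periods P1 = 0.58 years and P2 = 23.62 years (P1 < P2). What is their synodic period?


1/P_syn = |1/P1 - 1/P2| = |1/0.58 - 1/23.62| => P_syn = 0.5946

0.5946 years


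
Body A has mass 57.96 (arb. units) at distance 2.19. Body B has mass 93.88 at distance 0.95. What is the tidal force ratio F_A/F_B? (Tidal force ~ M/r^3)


Ratio = (M1/r1^3) / (M2/r2^3) = (57.96/2.19^3) / (93.88/0.95^3) = 0.0504

0.0504


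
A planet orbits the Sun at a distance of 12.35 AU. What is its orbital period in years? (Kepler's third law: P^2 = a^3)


P = a^(3/2) = 12.35^1.5 = 43.4011

43.4011 years


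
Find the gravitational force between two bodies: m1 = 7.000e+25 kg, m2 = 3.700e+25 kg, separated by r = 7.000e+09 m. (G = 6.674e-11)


F = G*m1*m2/r^2 = 6.674e-11 * 7.000e+25 * 3.700e+25 / (7.000e+09)^2 = 6.674e-11 * 2.590e+51 / 4.900e+19 = 3.528e+21

3.528e+21 N


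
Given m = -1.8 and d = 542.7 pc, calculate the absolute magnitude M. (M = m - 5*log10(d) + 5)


M = m - 5*log10(d) + 5 = -1.8 - 5*log10(542.7) + 5 = -10.4728

-10.4728


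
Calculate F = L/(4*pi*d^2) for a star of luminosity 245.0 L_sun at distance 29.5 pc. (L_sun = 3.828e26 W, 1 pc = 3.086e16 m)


F = L / (4*pi*d^2) = 9.379e+28 / (4*pi*(9.104e+17)^2) = 9.005e-09

9.005e-09 W/m^2


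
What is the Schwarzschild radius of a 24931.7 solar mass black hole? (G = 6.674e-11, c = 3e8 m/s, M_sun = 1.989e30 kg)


M = 24931.7 * 1.989e30 kg = 4.95891513e+34 kg. rs = 2GM/c^2 = 2 * 6.674e-11 * 4.95891513e+34 / (3e8)^2 = 7.355e+07

7.355e+07 m


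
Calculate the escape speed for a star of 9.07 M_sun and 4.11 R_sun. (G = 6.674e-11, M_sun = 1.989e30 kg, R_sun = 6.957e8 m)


M = 9.07 * 1.989e30 kg = 1.804023e+31 kg; R = 4.11 * 6.957e8 m = 2.859327e+09 m. v_esc = sqrt(2GM/R) = sqrt(2 * 6.674e-11 * 1.804023e+31 / 2.859327e+09) = 917692.5826

917692.5826 m/s


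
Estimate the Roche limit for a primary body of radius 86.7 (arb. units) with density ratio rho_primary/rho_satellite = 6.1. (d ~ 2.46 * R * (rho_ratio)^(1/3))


d_Roche = 2.46 * 86.7 * 6.1^(1/3) = 389.7004

389.7004


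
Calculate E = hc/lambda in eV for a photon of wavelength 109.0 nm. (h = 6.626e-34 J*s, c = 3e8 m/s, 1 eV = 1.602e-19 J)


E = hc/lambda = 6.626e-34 * 3e8 / 1.090e-07 = 1.824e-18 J = 11.3837 eV

11.3837 eV


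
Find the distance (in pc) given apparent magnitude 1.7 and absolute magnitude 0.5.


d = 10^((m - M + 5)/5) = 10^((1.7 - 0.5 + 5)/5) = 17.378

17.378 pc


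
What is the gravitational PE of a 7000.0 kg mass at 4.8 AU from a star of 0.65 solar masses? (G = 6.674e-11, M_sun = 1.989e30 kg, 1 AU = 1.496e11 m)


M = 0.65 * 1.989e30 kg = 1.29285e+30 kg; r = 4.8 AU * 1.496e11 m/AU = 7.1808e+11 m. U = -GM*m/r = -(6.674e-11 * 1.29285e+30 * 7000.0) / 7.1808e+11 = -8.411e+11

-8.411e+11 J


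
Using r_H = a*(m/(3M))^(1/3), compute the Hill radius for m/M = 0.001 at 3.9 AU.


r_H = a * (m/3M)^(1/3) = 3.9 * (0.001/3)^(1/3) = 0.2704

0.2704 AU


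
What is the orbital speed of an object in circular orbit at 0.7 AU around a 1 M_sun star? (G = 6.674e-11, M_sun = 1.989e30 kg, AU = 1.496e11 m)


v = sqrt(GM/r) = sqrt(6.674e-11 * 1.989e+30 / 1.047e+11) = 35603.7445

35603.7445 m/s


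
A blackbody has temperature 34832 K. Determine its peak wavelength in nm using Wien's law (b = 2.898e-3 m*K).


lam_max = b / T = 2.898e-3 / 34832 = 8.320e-08 m = 83.1994 nm

83.1994 nm


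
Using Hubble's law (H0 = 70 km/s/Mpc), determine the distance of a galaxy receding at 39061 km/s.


d = v / H0 = 39061 / 70 = 558.0143

558.0143 Mpc


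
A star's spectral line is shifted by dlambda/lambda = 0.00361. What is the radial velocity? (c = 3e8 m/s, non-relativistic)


v = (dlambda/lambda) * c = 0.00361 * 3e8 = 1.083e+06

1.083e+06 m/s


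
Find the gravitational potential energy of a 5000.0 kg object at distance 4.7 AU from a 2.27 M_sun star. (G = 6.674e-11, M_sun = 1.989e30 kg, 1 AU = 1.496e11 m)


M = 2.27 * 1.989e30 kg = 4.51503e+30 kg; r = 4.7 AU * 1.496e11 m/AU = 7.0312e+11 m. U = -GM*m/r = -(6.674e-11 * 4.51503e+30 * 5000.0) / 7.0312e+11 = -2.143e+12

-2.143e+12 J


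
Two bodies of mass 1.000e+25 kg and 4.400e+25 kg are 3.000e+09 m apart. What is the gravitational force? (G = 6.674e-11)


F = G*m1*m2/r^2 = 6.674e-11 * 1.000e+25 * 4.400e+25 / (3.000e+09)^2 = 6.674e-11 * 4.400e+50 / 9.000e+18 = 3.263e+21

3.263e+21 N


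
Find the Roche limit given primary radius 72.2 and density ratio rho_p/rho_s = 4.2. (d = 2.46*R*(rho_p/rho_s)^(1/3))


d_Roche = 2.46 * 72.2 * 4.2^(1/3) = 286.5643

286.5643


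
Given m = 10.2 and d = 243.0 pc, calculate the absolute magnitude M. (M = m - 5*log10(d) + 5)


M = m - 5*log10(d) + 5 = 10.2 - 5*log10(243.0) + 5 = 3.272

3.272


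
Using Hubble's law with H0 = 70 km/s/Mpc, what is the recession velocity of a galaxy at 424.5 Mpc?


v = H0 * d = 70 * 424.5 = 29715.0

29715.0 km/s


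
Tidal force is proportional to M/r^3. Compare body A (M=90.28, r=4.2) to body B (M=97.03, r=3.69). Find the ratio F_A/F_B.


Ratio = (M1/r1^3) / (M2/r2^3) = (90.28/4.2^3) / (97.03/3.69^3) = 0.631

0.631


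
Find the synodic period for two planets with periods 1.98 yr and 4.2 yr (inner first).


1/P_syn = |1/P1 - 1/P2| = |1/1.98 - 1/4.2| => P_syn = 3.7459

3.7459 years


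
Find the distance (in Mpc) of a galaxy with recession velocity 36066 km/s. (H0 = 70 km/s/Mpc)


d = v / H0 = 36066 / 70 = 515.2286

515.2286 Mpc


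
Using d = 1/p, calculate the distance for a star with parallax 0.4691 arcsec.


d = 1/p = 1/0.4691 = 2.1317

2.1317 pc


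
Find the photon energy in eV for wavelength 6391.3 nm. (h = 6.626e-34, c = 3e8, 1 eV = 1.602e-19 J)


E = hc/lambda = 6.626e-34 * 3e8 / 6.391e-06 = 3.110e-20 J = 0.1941 eV

0.1941 eV


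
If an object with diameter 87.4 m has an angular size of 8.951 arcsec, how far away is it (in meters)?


D = size / theta_rad, theta_rad = 8.951 * pi/(180*3600) = 4.340e-05, D = 2.014e+06

2.014e+06 m


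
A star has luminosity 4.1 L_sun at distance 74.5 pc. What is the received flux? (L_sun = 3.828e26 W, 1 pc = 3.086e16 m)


F = L / (4*pi*d^2) = 1.569e+27 / (4*pi*(2.299e+18)^2) = 2.363e-11

2.363e-11 W/m^2


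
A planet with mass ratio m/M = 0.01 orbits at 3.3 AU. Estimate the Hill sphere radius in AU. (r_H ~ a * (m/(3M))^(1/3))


r_H = a * (m/3M)^(1/3) = 3.3 * (0.01/3)^(1/3) = 0.493

0.493 AU


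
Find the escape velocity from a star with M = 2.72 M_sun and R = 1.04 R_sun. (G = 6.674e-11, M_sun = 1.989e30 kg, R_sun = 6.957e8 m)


M = 2.72 * 1.989e30 kg = 5.41008e+30 kg; R = 1.04 * 6.957e8 m = 7.23528e+08 m. v_esc = sqrt(2GM/R) = sqrt(2 * 6.674e-11 * 5.41008e+30 / 7.23528e+08) = 999038.6064

999038.6064 m/s


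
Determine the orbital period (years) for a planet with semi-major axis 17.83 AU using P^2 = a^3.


P = a^(3/2) = 17.83^1.5 = 75.2882

75.2882 years


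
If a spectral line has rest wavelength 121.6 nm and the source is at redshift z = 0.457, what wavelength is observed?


lam_obs = lam_emit * (1 + z) = 121.6 * (1 + 0.457) = 177.1712

177.1712 nm


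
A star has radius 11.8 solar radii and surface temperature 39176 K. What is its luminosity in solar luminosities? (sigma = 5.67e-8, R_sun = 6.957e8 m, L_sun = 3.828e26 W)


R = 11.8 * 6.957e8 m = 8.20926e+09 m. L = 4*pi*R^2*sigma*T^4 = 4*pi*(8.20926e+09)^2 * 5.67e-8 * 39176^4 = 1.131048709e+32 W. L/L_sun = 1.131048709e+32 / 3.828e26 = 295467.2698

295467.2698 L_sun


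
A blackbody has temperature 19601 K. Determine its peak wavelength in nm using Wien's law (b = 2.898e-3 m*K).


lam_max = b / T = 2.898e-3 / 19601 = 1.478e-07 m = 147.8496 nm

147.8496 nm


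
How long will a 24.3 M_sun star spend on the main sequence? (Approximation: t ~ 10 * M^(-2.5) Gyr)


t = 10 * M^(-2.5) = 10 * 24.3^(-2.5) = 0.0034

0.0034 Gyr


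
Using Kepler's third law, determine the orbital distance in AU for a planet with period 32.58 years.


a = P^(2/3) = 32.58^(2/3) = 10.2008

10.2008 AU


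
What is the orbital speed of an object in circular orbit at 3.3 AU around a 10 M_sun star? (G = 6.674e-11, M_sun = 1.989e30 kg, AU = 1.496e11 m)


v = sqrt(GM/r) = sqrt(6.674e-11 * 1.989e+31 / 4.937e+11) = 51854.6522

51854.6522 m/s


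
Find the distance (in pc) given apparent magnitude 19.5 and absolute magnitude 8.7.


d = 10^((m - M + 5)/5) = 10^((19.5 - 8.7 + 5)/5) = 1445.4398

1445.4398 pc


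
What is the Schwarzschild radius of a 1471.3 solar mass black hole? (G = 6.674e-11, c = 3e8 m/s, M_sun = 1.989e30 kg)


M = 1471.3 * 1.989e30 kg = 2.9264157e+33 kg. rs = 2GM/c^2 = 2 * 6.674e-11 * 2.9264157e+33 / (3e8)^2 = 4.340e+06

4.340e+06 m


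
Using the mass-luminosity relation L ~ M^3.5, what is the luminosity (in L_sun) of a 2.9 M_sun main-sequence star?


L/L_sun = (M/M_sun)^3.5 = 2.9^3.5 = 41.533

41.533 L_sun


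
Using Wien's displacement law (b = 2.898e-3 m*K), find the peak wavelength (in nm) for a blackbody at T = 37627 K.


lam_max = b / T = 2.898e-3 / 37627 = 7.702e-08 m = 77.0192 nm

77.0192 nm


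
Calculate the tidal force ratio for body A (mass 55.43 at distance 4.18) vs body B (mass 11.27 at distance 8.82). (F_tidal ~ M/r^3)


Ratio = (M1/r1^3) / (M2/r2^3) = (55.43/4.18^3) / (11.27/8.82^3) = 46.2059

46.2059


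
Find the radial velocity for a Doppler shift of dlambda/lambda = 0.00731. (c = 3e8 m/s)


v = (dlambda/lambda) * c = 0.00731 * 3e8 = 2.193e+06

2.193e+06 m/s


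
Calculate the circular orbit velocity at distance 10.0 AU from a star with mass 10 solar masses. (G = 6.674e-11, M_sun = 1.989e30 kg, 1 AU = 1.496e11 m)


v = sqrt(GM/r) = sqrt(6.674e-11 * 1.989e+31 / 1.496e+12) = 29788.2298

29788.2298 m/s


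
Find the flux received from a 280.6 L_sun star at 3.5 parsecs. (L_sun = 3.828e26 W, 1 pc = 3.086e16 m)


F = L / (4*pi*d^2) = 1.074e+29 / (4*pi*(1.080e+17)^2) = 7.327e-07

7.327e-07 W/m^2


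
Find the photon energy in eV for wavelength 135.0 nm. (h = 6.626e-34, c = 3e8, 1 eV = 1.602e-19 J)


E = hc/lambda = 6.626e-34 * 3e8 / 1.350e-07 = 1.472e-18 J = 9.1913 eV

9.1913 eV


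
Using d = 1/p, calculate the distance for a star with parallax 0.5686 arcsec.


d = 1/p = 1/0.5686 = 1.7587

1.7587 pc


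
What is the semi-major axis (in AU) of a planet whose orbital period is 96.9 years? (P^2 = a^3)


a = P^(2/3) = 96.9^(2/3) = 21.0968

21.0968 AU


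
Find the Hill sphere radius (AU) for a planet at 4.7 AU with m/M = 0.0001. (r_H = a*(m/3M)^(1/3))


r_H = a * (m/3M)^(1/3) = 4.7 * (0.0001/3)^(1/3) = 0.1513

0.1513 AU


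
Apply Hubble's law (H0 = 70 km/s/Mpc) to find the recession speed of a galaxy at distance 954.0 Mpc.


v = H0 * d = 70 * 954.0 = 66780.0

66780.0 km/s


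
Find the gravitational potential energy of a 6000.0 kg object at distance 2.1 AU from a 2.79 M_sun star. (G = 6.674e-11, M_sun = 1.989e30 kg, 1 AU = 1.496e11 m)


M = 2.79 * 1.989e30 kg = 5.54931e+30 kg; r = 2.1 AU * 1.496e11 m/AU = 3.1416e+11 m. U = -GM*m/r = -(6.674e-11 * 5.54931e+30 * 6000.0) / 3.1416e+11 = -7.073e+12

-7.073e+12 J


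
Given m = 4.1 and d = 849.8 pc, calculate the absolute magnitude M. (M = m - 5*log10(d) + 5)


M = m - 5*log10(d) + 5 = 4.1 - 5*log10(849.8) + 5 = -5.5466

-5.5466


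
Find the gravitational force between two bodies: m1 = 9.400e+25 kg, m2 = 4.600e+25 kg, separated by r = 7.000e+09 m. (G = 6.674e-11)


F = G*m1*m2/r^2 = 6.674e-11 * 9.400e+25 * 4.600e+25 / (7.000e+09)^2 = 6.674e-11 * 4.324e+51 / 4.900e+19 = 5.889e+21

5.889e+21 N


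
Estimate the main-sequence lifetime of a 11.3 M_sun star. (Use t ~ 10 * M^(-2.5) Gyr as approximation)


t = 10 * M^(-2.5) = 10 * 11.3^(-2.5) = 0.0233

0.0233 Gyr


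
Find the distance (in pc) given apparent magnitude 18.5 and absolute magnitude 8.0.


d = 10^((m - M + 5)/5) = 10^((18.5 - 8.0 + 5)/5) = 1258.9254

1258.9254 pc


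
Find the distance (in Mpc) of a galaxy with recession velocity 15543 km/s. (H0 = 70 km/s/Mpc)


d = v / H0 = 15543 / 70 = 222.0429

222.0429 Mpc


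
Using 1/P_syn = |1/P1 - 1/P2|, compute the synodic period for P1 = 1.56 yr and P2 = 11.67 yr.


1/P_syn = |1/P1 - 1/P2| = |1/1.56 - 1/11.67| => P_syn = 1.8007

1.8007 years


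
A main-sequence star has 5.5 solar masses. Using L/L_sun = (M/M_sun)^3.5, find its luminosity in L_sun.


L/L_sun = (M/M_sun)^3.5 = 5.5^3.5 = 390.184

390.184 L_sun


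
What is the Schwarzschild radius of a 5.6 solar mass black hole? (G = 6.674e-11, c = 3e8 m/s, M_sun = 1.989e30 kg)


M = 5.6 * 1.989e30 kg = 1.11384e+31 kg. rs = 2GM/c^2 = 2 * 6.674e-11 * 1.11384e+31 / (3e8)^2 = 16519.4848

16519.4848 m


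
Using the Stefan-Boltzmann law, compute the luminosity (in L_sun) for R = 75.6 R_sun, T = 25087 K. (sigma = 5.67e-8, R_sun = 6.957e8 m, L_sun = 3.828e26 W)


R = 75.6 * 6.957e8 m = 5.259492e+10 m. L = 4*pi*R^2*sigma*T^4 = 4*pi*(5.259492e+10)^2 * 5.67e-8 * 25087^4 = 7.806842898e+32 W. L/L_sun = 7.806842898e+32 / 3.828e26 = 2.039e+06

2.039e+06 L_sun


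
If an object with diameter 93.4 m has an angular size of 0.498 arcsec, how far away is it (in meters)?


D = size / theta_rad, theta_rad = 0.498 * pi/(180*3600) = 2.414e-06, D = 3.869e+07

3.869e+07 m


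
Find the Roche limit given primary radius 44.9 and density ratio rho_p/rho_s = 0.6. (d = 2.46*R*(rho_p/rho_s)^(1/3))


d_Roche = 2.46 * 44.9 * 0.6^(1/3) = 93.1605

93.1605


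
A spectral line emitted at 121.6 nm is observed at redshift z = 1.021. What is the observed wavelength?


lam_obs = lam_emit * (1 + z) = 121.6 * (1 + 1.021) = 245.7536

245.7536 nm


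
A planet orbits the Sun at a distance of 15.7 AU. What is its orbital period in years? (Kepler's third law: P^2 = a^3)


P = a^(3/2) = 15.7^1.5 = 62.2085

62.2085 years


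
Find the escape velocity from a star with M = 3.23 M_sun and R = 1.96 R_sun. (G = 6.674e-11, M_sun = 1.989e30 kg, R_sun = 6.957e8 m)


M = 3.23 * 1.989e30 kg = 6.42447e+30 kg; R = 1.96 * 6.957e8 m = 1.363572e+09 m. v_esc = sqrt(2GM/R) = sqrt(2 * 6.674e-11 * 6.42447e+30 / 1.363572e+09) = 793026.5261

793026.5261 m/s


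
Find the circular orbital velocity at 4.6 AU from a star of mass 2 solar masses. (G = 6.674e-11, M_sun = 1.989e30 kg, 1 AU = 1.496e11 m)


v = sqrt(GM/r) = sqrt(6.674e-11 * 3.978e+30 / 6.882e+11) = 19641.7771

19641.7771 m/s


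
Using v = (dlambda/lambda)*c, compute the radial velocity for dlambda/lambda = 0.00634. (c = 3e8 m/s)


v = (dlambda/lambda) * c = 0.00634 * 3e8 = 1.902e+06

1.902e+06 m/s


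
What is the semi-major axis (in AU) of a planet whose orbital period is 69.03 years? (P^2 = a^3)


a = P^(2/3) = 69.03^(2/3) = 16.8277

16.8277 AU


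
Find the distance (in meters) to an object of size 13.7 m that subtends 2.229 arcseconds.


D = size / theta_rad, theta_rad = 2.229 * pi/(180*3600) = 1.081e-05, D = 1.268e+06

1.268e+06 m


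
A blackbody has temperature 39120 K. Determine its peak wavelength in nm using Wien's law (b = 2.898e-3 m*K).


lam_max = b / T = 2.898e-3 / 39120 = 7.408e-08 m = 74.0798 nm

74.0798 nm


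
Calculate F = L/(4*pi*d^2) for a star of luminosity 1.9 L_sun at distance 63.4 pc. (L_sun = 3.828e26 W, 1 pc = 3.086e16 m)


F = L / (4*pi*d^2) = 7.273e+26 / (4*pi*(1.957e+18)^2) = 1.512e-11

1.512e-11 W/m^2


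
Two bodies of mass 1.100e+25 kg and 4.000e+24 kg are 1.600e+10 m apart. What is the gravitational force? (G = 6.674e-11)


F = G*m1*m2/r^2 = 6.674e-11 * 1.100e+25 * 4.000e+24 / (1.600e+10)^2 = 6.674e-11 * 4.400e+49 / 2.560e+20 = 1.147e+19

1.147e+19 N


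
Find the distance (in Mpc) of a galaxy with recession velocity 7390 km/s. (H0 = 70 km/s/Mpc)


d = v / H0 = 7390 / 70 = 105.5714

105.5714 Mpc


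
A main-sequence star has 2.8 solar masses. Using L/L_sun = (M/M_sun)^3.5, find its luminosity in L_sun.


L/L_sun = (M/M_sun)^3.5 = 2.8^3.5 = 36.7327

36.7327 L_sun


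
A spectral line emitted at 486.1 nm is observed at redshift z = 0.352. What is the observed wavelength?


lam_obs = lam_emit * (1 + z) = 486.1 * (1 + 0.352) = 657.2072

657.2072 nm


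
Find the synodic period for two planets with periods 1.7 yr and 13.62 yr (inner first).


1/P_syn = |1/P1 - 1/P2| = |1/1.7 - 1/13.62| => P_syn = 1.9424

1.9424 years


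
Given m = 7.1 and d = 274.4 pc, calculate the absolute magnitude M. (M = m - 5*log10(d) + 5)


M = m - 5*log10(d) + 5 = 7.1 - 5*log10(274.4) + 5 = -0.0919

-0.0919


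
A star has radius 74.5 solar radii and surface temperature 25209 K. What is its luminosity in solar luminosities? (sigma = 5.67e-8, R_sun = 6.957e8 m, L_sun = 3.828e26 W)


R = 74.5 * 6.957e8 m = 5.182965e+10 m. L = 4*pi*R^2*sigma*T^4 = 4*pi*(5.182965e+10)^2 * 5.67e-8 * 25209^4 = 7.729865695e+32 W. L/L_sun = 7.729865695e+32 / 3.828e26 = 2.019e+06

2.019e+06 L_sun


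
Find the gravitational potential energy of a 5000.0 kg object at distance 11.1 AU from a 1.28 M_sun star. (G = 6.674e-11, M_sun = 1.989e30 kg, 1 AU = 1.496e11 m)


M = 1.28 * 1.989e30 kg = 2.54592e+30 kg; r = 11.1 AU * 1.496e11 m/AU = 1.66056e+12 m. U = -GM*m/r = -(6.674e-11 * 2.54592e+30 * 5000.0) / 1.66056e+12 = -5.116e+11

-5.116e+11 J


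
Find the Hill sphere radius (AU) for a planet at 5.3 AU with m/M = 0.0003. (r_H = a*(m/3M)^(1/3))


r_H = a * (m/3M)^(1/3) = 5.3 * (0.0003/3)^(1/3) = 0.246

0.246 AU


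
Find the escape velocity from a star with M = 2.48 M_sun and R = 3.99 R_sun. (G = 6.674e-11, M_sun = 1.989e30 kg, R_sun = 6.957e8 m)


M = 2.48 * 1.989e30 kg = 4.93272e+30 kg; R = 3.99 * 6.957e8 m = 2.775843e+09 m. v_esc = sqrt(2GM/R) = sqrt(2 * 6.674e-11 * 4.93272e+30 / 2.775843e+09) = 487027.9453

487027.9453 m/s


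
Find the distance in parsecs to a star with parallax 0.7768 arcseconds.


d = 1/p = 1/0.7768 = 1.2873

1.2873 pc


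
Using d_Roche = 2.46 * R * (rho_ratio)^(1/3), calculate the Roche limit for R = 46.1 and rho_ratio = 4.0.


d_Roche = 2.46 * 46.1 * 4.0^(1/3) = 180.0208

180.0208


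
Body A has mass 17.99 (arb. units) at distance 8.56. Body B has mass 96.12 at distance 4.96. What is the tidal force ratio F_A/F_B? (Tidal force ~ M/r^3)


Ratio = (M1/r1^3) / (M2/r2^3) = (17.99/8.56^3) / (96.12/4.96^3) = 0.0364

0.0364


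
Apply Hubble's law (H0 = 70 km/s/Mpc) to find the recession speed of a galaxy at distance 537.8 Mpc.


v = H0 * d = 70 * 537.8 = 37646.0

37646.0 km/s


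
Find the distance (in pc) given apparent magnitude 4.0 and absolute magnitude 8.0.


d = 10^((m - M + 5)/5) = 10^((4.0 - 8.0 + 5)/5) = 1.5849

1.5849 pc


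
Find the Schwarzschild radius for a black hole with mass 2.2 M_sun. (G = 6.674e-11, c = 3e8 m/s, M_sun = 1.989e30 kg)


M = 2.2 * 1.989e30 kg = 4.3758e+30 kg. rs = 2GM/c^2 = 2 * 6.674e-11 * 4.3758e+30 / (3e8)^2 = 6489.7976

6489.7976 m


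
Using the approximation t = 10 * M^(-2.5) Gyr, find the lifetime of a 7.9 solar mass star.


t = 10 * M^(-2.5) = 10 * 7.9^(-2.5) = 0.057

0.057 Gyr


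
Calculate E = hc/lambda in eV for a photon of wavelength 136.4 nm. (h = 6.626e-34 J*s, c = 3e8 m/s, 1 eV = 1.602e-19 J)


E = hc/lambda = 6.626e-34 * 3e8 / 1.364e-07 = 1.457e-18 J = 9.0969 eV

9.0969 eV


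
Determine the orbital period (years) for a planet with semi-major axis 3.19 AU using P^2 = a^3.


P = a^(3/2) = 3.19^1.5 = 5.6975

5.6975 years


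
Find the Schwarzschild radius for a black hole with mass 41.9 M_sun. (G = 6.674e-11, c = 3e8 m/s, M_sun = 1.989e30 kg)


M = 41.9 * 1.989e30 kg = 8.33391e+31 kg. rs = 2GM/c^2 = 2 * 6.674e-11 * 8.33391e+31 / (3e8)^2 = 123601.1452

123601.1452 m


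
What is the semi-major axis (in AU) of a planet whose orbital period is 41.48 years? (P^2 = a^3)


a = P^(2/3) = 41.48^(2/3) = 11.9828

11.9828 AU


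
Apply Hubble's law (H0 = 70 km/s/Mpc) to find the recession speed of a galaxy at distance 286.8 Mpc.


v = H0 * d = 70 * 286.8 = 20076.0

20076.0 km/s


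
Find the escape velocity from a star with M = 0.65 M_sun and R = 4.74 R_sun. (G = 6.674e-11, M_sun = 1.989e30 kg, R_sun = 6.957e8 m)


M = 0.65 * 1.989e30 kg = 1.29285e+30 kg; R = 4.74 * 6.957e8 m = 3.297618e+09 m. v_esc = sqrt(2GM/R) = sqrt(2 * 6.674e-11 * 1.29285e+30 / 3.297618e+09) = 228761.0053

228761.0053 m/s


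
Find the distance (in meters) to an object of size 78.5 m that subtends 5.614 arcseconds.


D = size / theta_rad, theta_rad = 5.614 * pi/(180*3600) = 2.722e-05, D = 2.884e+06

2.884e+06 m


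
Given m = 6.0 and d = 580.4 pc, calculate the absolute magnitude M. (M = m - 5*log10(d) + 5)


M = m - 5*log10(d) + 5 = 6.0 - 5*log10(580.4) + 5 = -2.8186

-2.8186


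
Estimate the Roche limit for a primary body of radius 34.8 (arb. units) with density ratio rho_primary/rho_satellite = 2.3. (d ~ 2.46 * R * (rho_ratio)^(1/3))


d_Roche = 2.46 * 34.8 * 2.3^(1/3) = 113.0031

113.0031


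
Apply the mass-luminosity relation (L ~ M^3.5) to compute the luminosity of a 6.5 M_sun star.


L/L_sun = (M/M_sun)^3.5 = 6.5^3.5 = 700.1591

700.1591 L_sun


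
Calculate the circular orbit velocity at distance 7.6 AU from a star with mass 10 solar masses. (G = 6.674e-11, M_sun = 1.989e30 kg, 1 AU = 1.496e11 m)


v = sqrt(GM/r) = sqrt(6.674e-11 * 1.989e+31 / 1.137e+12) = 34169.443

34169.443 m/s


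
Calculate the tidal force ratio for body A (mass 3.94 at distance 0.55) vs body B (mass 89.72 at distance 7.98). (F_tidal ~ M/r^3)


Ratio = (M1/r1^3) / (M2/r2^3) = (3.94/0.55^3) / (89.72/7.98^3) = 134.1305

134.1305


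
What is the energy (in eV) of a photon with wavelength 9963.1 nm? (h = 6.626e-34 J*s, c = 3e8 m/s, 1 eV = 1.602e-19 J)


E = hc/lambda = 6.626e-34 * 3e8 / 9.963e-06 = 1.995e-20 J = 0.1245 eV

0.1245 eV


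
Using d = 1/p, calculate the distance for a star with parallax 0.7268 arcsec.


d = 1/p = 1/0.7268 = 1.3759

1.3759 pc


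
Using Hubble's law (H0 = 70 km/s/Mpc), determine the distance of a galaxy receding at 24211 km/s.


d = v / H0 = 24211 / 70 = 345.8714

345.8714 Mpc


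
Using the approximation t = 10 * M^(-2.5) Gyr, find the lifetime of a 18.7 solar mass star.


t = 10 * M^(-2.5) = 10 * 18.7^(-2.5) = 0.0066

0.0066 Gyr


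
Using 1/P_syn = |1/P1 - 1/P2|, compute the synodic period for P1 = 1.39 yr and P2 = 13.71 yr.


1/P_syn = |1/P1 - 1/P2| = |1/1.39 - 1/13.71| => P_syn = 1.5468

1.5468 years


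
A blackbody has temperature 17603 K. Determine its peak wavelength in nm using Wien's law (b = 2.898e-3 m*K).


lam_max = b / T = 2.898e-3 / 17603 = 1.646e-07 m = 164.631 nm

164.631 nm


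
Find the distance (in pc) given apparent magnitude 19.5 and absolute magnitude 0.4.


d = 10^((m - M + 5)/5) = 10^((19.5 - 0.4 + 5)/5) = 66069.3448

66069.3448 pc


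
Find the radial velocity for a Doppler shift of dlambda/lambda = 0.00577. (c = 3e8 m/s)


v = (dlambda/lambda) * c = 0.00577 * 3e8 = 1.731e+06

1.731e+06 m/s


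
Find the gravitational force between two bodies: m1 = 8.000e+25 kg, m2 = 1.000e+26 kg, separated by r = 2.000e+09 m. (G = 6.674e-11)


F = G*m1*m2/r^2 = 6.674e-11 * 8.000e+25 * 1.000e+26 / (2.000e+09)^2 = 6.674e-11 * 8.000e+51 / 4.000e+18 = 1.335e+23

1.335e+23 N


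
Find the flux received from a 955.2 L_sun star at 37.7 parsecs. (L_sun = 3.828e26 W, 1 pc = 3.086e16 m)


F = L / (4*pi*d^2) = 3.657e+29 / (4*pi*(1.163e+18)^2) = 2.150e-08

2.150e-08 W/m^2


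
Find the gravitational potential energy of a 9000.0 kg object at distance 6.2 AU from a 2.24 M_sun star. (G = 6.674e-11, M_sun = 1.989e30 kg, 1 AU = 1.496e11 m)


M = 2.24 * 1.989e30 kg = 4.45536e+30 kg; r = 6.2 AU * 1.496e11 m/AU = 9.2752e+11 m. U = -GM*m/r = -(6.674e-11 * 4.45536e+30 * 9000.0) / 9.2752e+11 = -2.885e+12

-2.885e+12 J


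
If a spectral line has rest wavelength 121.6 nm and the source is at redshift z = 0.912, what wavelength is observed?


lam_obs = lam_emit * (1 + z) = 121.6 * (1 + 0.912) = 232.4992

232.4992 nm


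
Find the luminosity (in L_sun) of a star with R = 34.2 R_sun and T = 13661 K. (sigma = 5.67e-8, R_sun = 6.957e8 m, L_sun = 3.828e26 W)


R = 34.2 * 6.957e8 m = 2.379294e+10 m. L = 4*pi*R^2*sigma*T^4 = 4*pi*(2.379294e+10)^2 * 5.67e-8 * 13661^4 = 1.404814907e+31 W. L/L_sun = 1.404814907e+31 / 3.828e26 = 36698.4041

36698.4041 L_sun


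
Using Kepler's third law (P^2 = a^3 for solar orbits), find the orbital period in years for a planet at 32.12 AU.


P = a^(3/2) = 32.12^1.5 = 182.0385

182.0385 years


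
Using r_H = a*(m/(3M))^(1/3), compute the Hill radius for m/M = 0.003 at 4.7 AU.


r_H = a * (m/3M)^(1/3) = 4.7 * (0.003/3)^(1/3) = 0.47

0.47 AU


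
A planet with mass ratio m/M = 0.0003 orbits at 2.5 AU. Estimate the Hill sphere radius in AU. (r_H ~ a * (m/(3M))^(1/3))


r_H = a * (m/3M)^(1/3) = 2.5 * (0.0003/3)^(1/3) = 0.116

0.116 AU


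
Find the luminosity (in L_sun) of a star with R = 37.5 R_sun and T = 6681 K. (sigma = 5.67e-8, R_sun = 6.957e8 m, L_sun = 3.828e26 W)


R = 37.5 * 6.957e8 m = 2.608875e+10 m. L = 4*pi*R^2*sigma*T^4 = 4*pi*(2.608875e+10)^2 * 5.67e-8 * 6681^4 = 9.661962601e+29 W. L/L_sun = 9.661962601e+29 / 3.828e26 = 2524.0237

2524.0237 L_sun


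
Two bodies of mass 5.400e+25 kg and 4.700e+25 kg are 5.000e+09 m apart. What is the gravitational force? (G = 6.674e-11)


F = G*m1*m2/r^2 = 6.674e-11 * 5.400e+25 * 4.700e+25 / (5.000e+09)^2 = 6.674e-11 * 2.538e+51 / 2.500e+19 = 6.775e+21

6.775e+21 N


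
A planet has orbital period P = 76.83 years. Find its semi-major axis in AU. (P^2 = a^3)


a = P^(2/3) = 76.83^(2/3) = 18.0726

18.0726 AU


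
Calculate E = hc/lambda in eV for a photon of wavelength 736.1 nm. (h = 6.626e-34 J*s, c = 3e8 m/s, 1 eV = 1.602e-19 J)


E = hc/lambda = 6.626e-34 * 3e8 / 7.361e-07 = 2.700e-19 J = 1.6857 eV

1.6857 eV


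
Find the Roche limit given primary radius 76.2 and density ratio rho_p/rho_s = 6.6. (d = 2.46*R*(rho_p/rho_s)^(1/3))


d_Roche = 2.46 * 76.2 * 6.6^(1/3) = 351.6182

351.6182


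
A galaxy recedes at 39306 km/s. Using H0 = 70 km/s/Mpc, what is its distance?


d = v / H0 = 39306 / 70 = 561.5143

561.5143 Mpc


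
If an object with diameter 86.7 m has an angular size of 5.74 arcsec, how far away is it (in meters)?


D = size / theta_rad, theta_rad = 5.74 * pi/(180*3600) = 2.783e-05, D = 3.116e+06

3.116e+06 m


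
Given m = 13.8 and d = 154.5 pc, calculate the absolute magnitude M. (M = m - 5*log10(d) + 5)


M = m - 5*log10(d) + 5 = 13.8 - 5*log10(154.5) + 5 = 7.8554

7.8554


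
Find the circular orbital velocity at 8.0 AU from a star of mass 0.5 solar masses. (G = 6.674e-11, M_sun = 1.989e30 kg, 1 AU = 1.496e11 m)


v = sqrt(GM/r) = sqrt(6.674e-11 * 9.945e+29 / 1.197e+12) = 7447.0575

7447.0575 m/s


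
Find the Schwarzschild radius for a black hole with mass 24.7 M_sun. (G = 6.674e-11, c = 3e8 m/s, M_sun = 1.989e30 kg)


M = 24.7 * 1.989e30 kg = 4.91283e+31 kg. rs = 2GM/c^2 = 2 * 6.674e-11 * 4.91283e+31 / (3e8)^2 = 72862.7276

72862.7276 m


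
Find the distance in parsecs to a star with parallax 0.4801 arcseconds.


d = 1/p = 1/0.4801 = 2.0829

2.0829 pc


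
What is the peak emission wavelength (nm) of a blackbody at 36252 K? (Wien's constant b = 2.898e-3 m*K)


lam_max = b / T = 2.898e-3 / 36252 = 7.994e-08 m = 79.9404 nm

79.9404 nm


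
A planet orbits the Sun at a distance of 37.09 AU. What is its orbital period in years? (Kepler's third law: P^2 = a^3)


P = a^(3/2) = 37.09^1.5 = 225.8839

225.8839 years


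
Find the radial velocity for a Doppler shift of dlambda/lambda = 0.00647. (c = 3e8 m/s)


v = (dlambda/lambda) * c = 0.00647 * 3e8 = 1.941e+06

1.941e+06 m/s


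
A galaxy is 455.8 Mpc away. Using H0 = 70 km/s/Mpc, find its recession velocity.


v = H0 * d = 70 * 455.8 = 31906.0

31906.0 km/s


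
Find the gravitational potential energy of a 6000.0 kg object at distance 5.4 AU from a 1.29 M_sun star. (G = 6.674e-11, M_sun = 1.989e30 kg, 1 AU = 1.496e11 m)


M = 1.29 * 1.989e30 kg = 2.56581e+30 kg; r = 5.4 AU * 1.496e11 m/AU = 8.0784e+11 m. U = -GM*m/r = -(6.674e-11 * 2.56581e+30 * 6000.0) / 8.0784e+11 = -1.272e+12

-1.272e+12 J


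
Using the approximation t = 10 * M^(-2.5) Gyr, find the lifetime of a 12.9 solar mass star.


t = 10 * M^(-2.5) = 10 * 12.9^(-2.5) = 0.0167

0.0167 Gyr


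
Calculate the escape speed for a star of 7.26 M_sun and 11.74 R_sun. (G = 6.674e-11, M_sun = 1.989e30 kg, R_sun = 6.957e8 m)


M = 7.26 * 1.989e30 kg = 1.444014e+31 kg; R = 11.74 * 6.957e8 m = 8.167518e+09 m. v_esc = sqrt(2GM/R) = sqrt(2 * 6.674e-11 * 1.444014e+31 / 8.167518e+09) = 485790.2015

485790.2015 m/s


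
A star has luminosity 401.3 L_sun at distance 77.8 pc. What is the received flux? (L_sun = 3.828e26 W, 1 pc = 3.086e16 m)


F = L / (4*pi*d^2) = 1.536e+29 / (4*pi*(2.401e+18)^2) = 2.121e-09

2.121e-09 W/m^2


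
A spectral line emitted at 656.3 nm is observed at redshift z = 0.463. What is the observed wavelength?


lam_obs = lam_emit * (1 + z) = 656.3 * (1 + 0.463) = 960.1669

960.1669 nm


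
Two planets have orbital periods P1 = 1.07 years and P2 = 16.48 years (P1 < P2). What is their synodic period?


1/P_syn = |1/P1 - 1/P2| = |1/1.07 - 1/16.48| => P_syn = 1.1443

1.1443 years


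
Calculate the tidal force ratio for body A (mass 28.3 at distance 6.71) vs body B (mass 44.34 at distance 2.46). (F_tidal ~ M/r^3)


Ratio = (M1/r1^3) / (M2/r2^3) = (28.3/6.71^3) / (44.34/2.46^3) = 0.0315

0.0315


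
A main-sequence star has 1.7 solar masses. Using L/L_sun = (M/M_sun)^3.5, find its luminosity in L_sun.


L/L_sun = (M/M_sun)^3.5 = 1.7^3.5 = 6.4058

6.4058 L_sun


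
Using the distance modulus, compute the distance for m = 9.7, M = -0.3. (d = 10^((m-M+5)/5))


d = 10^((m - M + 5)/5) = 10^((9.7 - -0.3 + 5)/5) = 1000.0

1000.0 pc


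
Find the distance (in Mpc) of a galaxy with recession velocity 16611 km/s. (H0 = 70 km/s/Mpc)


d = v / H0 = 16611 / 70 = 237.3

237.3 Mpc


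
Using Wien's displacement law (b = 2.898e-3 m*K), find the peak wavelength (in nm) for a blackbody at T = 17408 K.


lam_max = b / T = 2.898e-3 / 17408 = 1.665e-07 m = 166.4752 nm

166.4752 nm


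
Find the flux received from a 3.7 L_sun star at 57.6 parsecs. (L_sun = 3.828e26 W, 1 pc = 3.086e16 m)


F = L / (4*pi*d^2) = 1.416e+27 / (4*pi*(1.778e+18)^2) = 3.567e-11

3.567e-11 W/m^2


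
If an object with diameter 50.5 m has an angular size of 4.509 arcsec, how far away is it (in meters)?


D = size / theta_rad, theta_rad = 4.509 * pi/(180*3600) = 2.186e-05, D = 2.310e+06

2.310e+06 m


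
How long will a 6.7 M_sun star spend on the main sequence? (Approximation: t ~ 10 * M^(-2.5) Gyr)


t = 10 * M^(-2.5) = 10 * 6.7^(-2.5) = 0.0861

0.0861 Gyr


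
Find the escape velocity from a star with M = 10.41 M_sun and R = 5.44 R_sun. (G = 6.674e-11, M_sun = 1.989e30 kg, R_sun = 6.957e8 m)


M = 10.41 * 1.989e30 kg = 2.070549e+31 kg; R = 5.44 * 6.957e8 m = 3.784608e+09 m. v_esc = sqrt(2GM/R) = sqrt(2 * 6.674e-11 * 2.070549e+31 / 3.784608e+09) = 854555.756

854555.756 m/s


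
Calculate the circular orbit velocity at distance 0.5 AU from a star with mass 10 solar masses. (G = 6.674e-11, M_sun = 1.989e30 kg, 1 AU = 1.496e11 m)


v = sqrt(GM/r) = sqrt(6.674e-11 * 1.989e+31 / 7.480e+10) = 133217.0137

133217.0137 m/s


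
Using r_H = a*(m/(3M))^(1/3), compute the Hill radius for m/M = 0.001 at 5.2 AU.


r_H = a * (m/3M)^(1/3) = 5.2 * (0.001/3)^(1/3) = 0.3605

0.3605 AU


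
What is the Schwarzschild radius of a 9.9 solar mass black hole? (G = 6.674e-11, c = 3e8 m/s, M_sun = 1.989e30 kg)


M = 9.9 * 1.989e30 kg = 1.96911e+31 kg. rs = 2GM/c^2 = 2 * 6.674e-11 * 1.96911e+31 / (3e8)^2 = 29204.0892

29204.0892 m


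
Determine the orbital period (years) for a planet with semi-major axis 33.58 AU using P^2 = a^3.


P = a^(3/2) = 33.58^1.5 = 194.5902

194.5902 years


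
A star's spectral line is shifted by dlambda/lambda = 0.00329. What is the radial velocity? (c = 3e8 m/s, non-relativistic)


v = (dlambda/lambda) * c = 0.00329 * 3e8 = 987000.0

987000.0 m/s


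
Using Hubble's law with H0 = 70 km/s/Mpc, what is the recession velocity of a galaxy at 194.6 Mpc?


v = H0 * d = 70 * 194.6 = 13622.0

13622.0 km/s


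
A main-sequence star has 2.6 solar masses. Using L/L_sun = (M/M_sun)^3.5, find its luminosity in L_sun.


L/L_sun = (M/M_sun)^3.5 = 2.6^3.5 = 28.3404

28.3404 L_sun


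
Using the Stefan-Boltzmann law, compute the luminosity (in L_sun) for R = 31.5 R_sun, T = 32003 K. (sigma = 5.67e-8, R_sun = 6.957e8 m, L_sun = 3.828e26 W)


R = 31.5 * 6.957e8 m = 2.191455e+10 m. L = 4*pi*R^2*sigma*T^4 = 4*pi*(2.191455e+10)^2 * 5.67e-8 * 32003^4 = 3.589391279e+32 W. L/L_sun = 3.589391279e+32 / 3.828e26 = 937667.5232

937667.5232 L_sun


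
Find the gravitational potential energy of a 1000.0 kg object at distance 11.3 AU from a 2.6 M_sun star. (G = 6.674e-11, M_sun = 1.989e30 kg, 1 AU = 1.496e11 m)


M = 2.6 * 1.989e30 kg = 5.1714e+30 kg; r = 11.3 AU * 1.496e11 m/AU = 1.69048e+12 m. U = -GM*m/r = -(6.674e-11 * 5.1714e+30 * 1000.0) / 1.69048e+12 = -2.042e+11

-2.042e+11 J


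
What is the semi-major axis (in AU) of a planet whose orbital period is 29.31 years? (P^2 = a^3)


a = P^(2/3) = 29.31^(2/3) = 9.5063

9.5063 AU


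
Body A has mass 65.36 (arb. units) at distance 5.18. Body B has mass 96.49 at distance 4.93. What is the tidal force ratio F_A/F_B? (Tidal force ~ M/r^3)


Ratio = (M1/r1^3) / (M2/r2^3) = (65.36/5.18^3) / (96.49/4.93^3) = 0.584

0.584


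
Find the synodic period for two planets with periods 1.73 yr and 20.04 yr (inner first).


1/P_syn = |1/P1 - 1/P2| = |1/1.73 - 1/20.04| => P_syn = 1.8935

1.8935 years


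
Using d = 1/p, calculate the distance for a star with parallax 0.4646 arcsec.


d = 1/p = 1/0.4646 = 2.1524

2.1524 pc


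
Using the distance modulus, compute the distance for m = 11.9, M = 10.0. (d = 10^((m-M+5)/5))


d = 10^((m - M + 5)/5) = 10^((11.9 - 10.0 + 5)/5) = 23.9883

23.9883 pc


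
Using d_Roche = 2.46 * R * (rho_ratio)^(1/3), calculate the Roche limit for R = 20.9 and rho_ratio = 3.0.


d_Roche = 2.46 * 20.9 * 3.0^(1/3) = 74.1518

74.1518


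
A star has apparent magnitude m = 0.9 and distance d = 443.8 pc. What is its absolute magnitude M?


M = m - 5*log10(d) + 5 = 0.9 - 5*log10(443.8) + 5 = -7.3359

-7.3359


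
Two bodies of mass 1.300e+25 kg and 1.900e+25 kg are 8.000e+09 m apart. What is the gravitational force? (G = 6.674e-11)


F = G*m1*m2/r^2 = 6.674e-11 * 1.300e+25 * 1.900e+25 / (8.000e+09)^2 = 6.674e-11 * 2.470e+50 / 6.400e+19 = 2.576e+20

2.576e+20 N


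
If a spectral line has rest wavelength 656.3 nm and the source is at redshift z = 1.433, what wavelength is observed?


lam_obs = lam_emit * (1 + z) = 656.3 * (1 + 1.433) = 1596.7779

1596.7779 nm


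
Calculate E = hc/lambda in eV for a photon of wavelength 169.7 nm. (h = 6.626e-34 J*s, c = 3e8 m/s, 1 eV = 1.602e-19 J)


E = hc/lambda = 6.626e-34 * 3e8 / 1.697e-07 = 1.171e-18 J = 7.3119 eV

7.3119 eV


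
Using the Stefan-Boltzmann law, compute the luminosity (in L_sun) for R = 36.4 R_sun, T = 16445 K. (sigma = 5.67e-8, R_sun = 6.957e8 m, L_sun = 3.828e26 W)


R = 36.4 * 6.957e8 m = 2.532348e+10 m. L = 4*pi*R^2*sigma*T^4 = 4*pi*(2.532348e+10)^2 * 5.67e-8 * 16445^4 = 3.34175963e+31 W. L/L_sun = 3.34175963e+31 / 3.828e26 = 87297.796

87297.796 L_sun


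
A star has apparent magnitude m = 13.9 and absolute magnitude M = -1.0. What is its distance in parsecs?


d = 10^((m - M + 5)/5) = 10^((13.9 - -1.0 + 5)/5) = 9549.9259

9549.9259 pc


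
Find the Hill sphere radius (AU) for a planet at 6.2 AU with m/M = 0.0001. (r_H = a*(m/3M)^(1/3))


r_H = a * (m/3M)^(1/3) = 6.2 * (0.0001/3)^(1/3) = 0.1995

0.1995 AU


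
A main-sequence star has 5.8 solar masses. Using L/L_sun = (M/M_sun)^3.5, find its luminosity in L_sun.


L/L_sun = (M/M_sun)^3.5 = 5.8^3.5 = 469.8919

469.8919 L_sun


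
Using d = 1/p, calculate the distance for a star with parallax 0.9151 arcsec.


d = 1/p = 1/0.9151 = 1.0928

1.0928 pc


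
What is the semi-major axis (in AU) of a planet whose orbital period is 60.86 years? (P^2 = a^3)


a = P^(2/3) = 60.86^(2/3) = 15.4723

15.4723 AU


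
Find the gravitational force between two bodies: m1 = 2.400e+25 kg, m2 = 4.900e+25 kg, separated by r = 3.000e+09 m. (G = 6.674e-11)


F = G*m1*m2/r^2 = 6.674e-11 * 2.400e+25 * 4.900e+25 / (3.000e+09)^2 = 6.674e-11 * 1.176e+51 / 9.000e+18 = 8.721e+21

8.721e+21 N


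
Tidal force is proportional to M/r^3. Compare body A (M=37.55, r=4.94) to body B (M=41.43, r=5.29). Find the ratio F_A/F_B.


Ratio = (M1/r1^3) / (M2/r2^3) = (37.55/4.94^3) / (41.43/5.29^3) = 1.113

1.113


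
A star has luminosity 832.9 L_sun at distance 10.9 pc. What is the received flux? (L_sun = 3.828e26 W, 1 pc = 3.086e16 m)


F = L / (4*pi*d^2) = 3.188e+29 / (4*pi*(3.364e+17)^2) = 2.242e-07

2.242e-07 W/m^2


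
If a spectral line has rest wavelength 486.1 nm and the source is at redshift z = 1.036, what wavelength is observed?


lam_obs = lam_emit * (1 + z) = 486.1 * (1 + 1.036) = 989.6996

989.6996 nm


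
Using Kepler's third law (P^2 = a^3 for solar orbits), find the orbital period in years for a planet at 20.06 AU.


P = a^(3/2) = 20.06^1.5 = 89.8455

89.8455 years


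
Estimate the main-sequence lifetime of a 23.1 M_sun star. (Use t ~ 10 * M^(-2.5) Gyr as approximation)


t = 10 * M^(-2.5) = 10 * 23.1^(-2.5) = 0.0039

0.0039 Gyr


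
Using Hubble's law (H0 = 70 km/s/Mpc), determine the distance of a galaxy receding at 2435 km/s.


d = v / H0 = 2435 / 70 = 34.7857

34.7857 Mpc


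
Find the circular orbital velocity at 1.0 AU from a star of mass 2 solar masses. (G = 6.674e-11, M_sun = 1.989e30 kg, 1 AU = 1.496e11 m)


v = sqrt(GM/r) = sqrt(6.674e-11 * 3.978e+30 / 1.496e+11) = 42126.9186

42126.9186 m/s


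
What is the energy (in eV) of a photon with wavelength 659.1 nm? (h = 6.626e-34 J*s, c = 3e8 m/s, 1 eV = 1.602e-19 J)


E = hc/lambda = 6.626e-34 * 3e8 / 6.591e-07 = 3.016e-19 J = 1.8826 eV

1.8826 eV
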